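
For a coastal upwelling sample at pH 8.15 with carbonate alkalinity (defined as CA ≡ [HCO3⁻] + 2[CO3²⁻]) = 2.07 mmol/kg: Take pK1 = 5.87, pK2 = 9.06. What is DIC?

DIC = 1.87 mmol/kg

CA = [HCO3⁻] + 2[CO3²⁻] = (α₁ + 2α₂)·DIC
At pH 8.15: [H⁺]/K1 = 10^-2.28 = 0.0052481, K2/[H⁺] = 10^-0.91 = 0.12303
α₁ = 1/(1 + 0.0052481 + 0.12303) = 1/1.1283 = 0.8863; α₂ = α₁·K2/[H⁺] = 0.1090
α₁ + 2α₂ = 1.1044
DIC = CA / (α₁ + 2α₂) = 2.07 / 1.1044 = 1.87 mmol/kg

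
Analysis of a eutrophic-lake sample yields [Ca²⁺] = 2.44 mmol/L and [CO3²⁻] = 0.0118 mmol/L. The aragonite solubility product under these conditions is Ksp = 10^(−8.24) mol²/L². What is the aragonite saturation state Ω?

Ksp = 10^(−8.24) = 5.754×10^-9
Ω = [Ca²⁺][CO3²⁻]/Ksp = (2.44×10^-3)(0.0118×10^-3) / 5.754×10^-9 = 5.00

Ω = 5.00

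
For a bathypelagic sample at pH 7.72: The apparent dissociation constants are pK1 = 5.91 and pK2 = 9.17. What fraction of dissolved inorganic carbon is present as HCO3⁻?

α₁ = 0.952

α₁ = 1 / (1 + [H⁺]/K1 + K2/[H⁺]) = 1 / (1 + 10^-1.81 + 10^-1.45)
   = 1 / (1 + 0.015488 + 0.035481) = 1/1.0510 = 0.9515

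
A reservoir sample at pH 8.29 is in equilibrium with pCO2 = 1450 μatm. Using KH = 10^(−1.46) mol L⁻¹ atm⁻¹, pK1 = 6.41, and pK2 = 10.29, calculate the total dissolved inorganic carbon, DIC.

[CO2*] = KH · pCO2 = 10^(−1.46) × 1450×10^-6 = 5.028×10^-5 mol/L
α₀ = 1/(1 + K1/[H⁺] + K1K2/[H⁺]²) = 1/(1 + 10^+1.88 + 10^-0.12) = 0.01288
DIC = [CO2*]/α₀ = 5.028×10^-5 / 0.01288 = 3.90 mmol/L

DIC = 3.90 mmol/L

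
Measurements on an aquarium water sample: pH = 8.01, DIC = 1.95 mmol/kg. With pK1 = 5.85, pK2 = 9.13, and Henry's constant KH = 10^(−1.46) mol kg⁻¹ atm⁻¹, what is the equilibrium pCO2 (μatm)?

pCO2 = 359 μatm

α₀ = 1 / (1 + K1/[H⁺] + K1K2/[H⁺]²) = 1 / (1 + 10^+2.16 + 10^+1.04)
   = 1 / (1 + 144.54 + 10.965) = 1/156.51 = 0.006389
[CO2*] = α₀ × DIC = 0.006389 × 1.95 = 0.01246 mmol/kg = 12.46 μmol/kg
pCO2 = [CO2*]/KH = 1.246×10^-5 / 3.467×10^-2 = 359 μatm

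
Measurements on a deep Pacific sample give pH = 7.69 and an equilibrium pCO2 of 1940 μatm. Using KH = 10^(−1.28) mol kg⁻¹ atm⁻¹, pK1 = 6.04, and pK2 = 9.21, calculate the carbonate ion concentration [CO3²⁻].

[CO3²⁻] = 0.137 mmol/kg

[CO2*] = KH · pCO2 = 10^(−1.28) × 1940×10^-6 = 1.018×10^-4 mol/kg
α₀ = 1/(1 + K1/[H⁺] + K1K2/[H⁺]²) = 1/(1 + 10^+1.65 + 10^+0.13) = 0.02127
DIC = [CO2*]/α₀ = 1.018×10^-4 / 0.02127 = 4.787 mmol/kg
[CO3²⁻] = α₂·DIC; α₂ = 0.02869, so [CO3²⁻] = 0.02869 × 4.787 = 0.137 mmol/kg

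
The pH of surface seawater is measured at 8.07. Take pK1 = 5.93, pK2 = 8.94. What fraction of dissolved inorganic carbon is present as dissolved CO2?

α₀ = 0.00634

α₀ = 1 / (1 + K1/[H⁺] + K1K2/[H⁺]²) = 1 / (1 + 10^+2.14 + 10^+1.27)
   = 1 / (1 + 138.04 + 18.621) = 1/157.66 = 0.006343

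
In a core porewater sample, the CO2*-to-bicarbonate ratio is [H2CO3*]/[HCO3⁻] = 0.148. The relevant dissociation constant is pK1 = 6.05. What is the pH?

pH = 6.88

From K1 = [H⁺][HCO3⁻]/[H2CO3*]:  pH = pK1 − log₁₀([H2CO3*]/[HCO3⁻])
log₁₀(0.148) = -0.830
pH = 6.05 − (-0.830) = 6.88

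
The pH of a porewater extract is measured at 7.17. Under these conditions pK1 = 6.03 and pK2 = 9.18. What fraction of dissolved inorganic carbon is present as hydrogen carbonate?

α₁ = 1 / (1 + [H⁺]/K1 + K2/[H⁺]) = 1 / (1 + 10^-1.14 + 10^-2.01)
   = 1 / (1 + 0.072444 + 0.0097724) = 1/1.0822 = 0.9240

α₁ = 0.924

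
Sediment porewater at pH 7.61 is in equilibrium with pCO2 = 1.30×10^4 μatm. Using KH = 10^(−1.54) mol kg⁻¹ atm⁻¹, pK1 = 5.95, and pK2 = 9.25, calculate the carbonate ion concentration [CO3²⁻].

[CO2*] = KH · pCO2 = 10^(−1.54) × 1.30×10^4×10^-6 = 3.749×10^-4 mol/kg
α₀ = 1/(1 + K1/[H⁺] + K1K2/[H⁺]²) = 1/(1 + 10^+1.66 + 10^+0.02) = 0.02094
DIC = [CO2*]/α₀ = 3.749×10^-4 / 0.02094 = 17.90 mmol/kg
[CO3²⁻] = α₂·DIC; α₂ = 0.02193, so [CO3²⁻] = 0.02193 × 17.90 = 0.393 mmol/kg

[CO3²⁻] = 0.393 mmol/kg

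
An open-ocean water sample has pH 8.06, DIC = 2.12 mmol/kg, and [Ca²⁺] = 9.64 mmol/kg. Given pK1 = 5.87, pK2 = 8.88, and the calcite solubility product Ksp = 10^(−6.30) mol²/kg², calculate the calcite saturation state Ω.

α₂ = 1 / (1 + [H⁺]/K2 + [H⁺]²/(K1K2)) = 1 / (1 + 10^+0.82 + 10^-1.37)
   = 1 / (1 + 6.6069 + 0.042658) = 1/7.6496 = 0.1307
[CO3²⁻] = α₂ × DIC = 0.1307 × 2.12 = 0.2771 mmol/kg
Ksp = 10^(−6.30) = 5.012×10^-7
Ω = [Ca²⁺][CO3²⁻]/Ksp = (9.64×10^-3)(2.771×10^-4) / 5.012×10^-7 = 5.33

Ω = 5.33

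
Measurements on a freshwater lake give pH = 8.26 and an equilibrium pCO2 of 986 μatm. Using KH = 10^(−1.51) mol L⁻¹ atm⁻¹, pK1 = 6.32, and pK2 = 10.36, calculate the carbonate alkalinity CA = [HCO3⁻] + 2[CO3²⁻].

[CO2*] = KH · pCO2 = 10^(−1.51) × 986×10^-6 = 3.047×10^-5 mol/L
α₀ = 1/(1 + K1/[H⁺] + K1K2/[H⁺]²) = 1/(1 + 10^+1.94 + 10^-0.16) = 0.01126
DIC = [CO2*]/α₀ = 3.047×10^-5 / 0.01126 = 2.705 mmol/L
CA = (α₁ + 2α₂)·DIC = (0.9809 + 2×0.007792) × 2.705 = 2.70 mmol/L

CA = 2.70 mmol/L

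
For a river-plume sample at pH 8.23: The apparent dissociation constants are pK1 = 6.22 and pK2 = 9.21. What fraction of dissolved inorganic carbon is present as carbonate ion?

α₂ = 0.0940

α₂ = 1 / (1 + [H⁺]/K2 + [H⁺]²/(K1K2)) = 1 / (1 + 10^+0.98 + 10^-1.03)
   = 1 / (1 + 9.5499 + 0.093325) = 1/10.643 = 0.09396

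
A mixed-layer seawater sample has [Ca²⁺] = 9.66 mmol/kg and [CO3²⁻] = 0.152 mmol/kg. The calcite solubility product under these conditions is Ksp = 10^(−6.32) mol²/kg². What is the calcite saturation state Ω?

Ksp = 10^(−6.32) = 4.786×10^-7
Ω = [Ca²⁺][CO3²⁻]/Ksp = (9.66×10^-3)(0.152×10^-3) / 4.786×10^-7 = 3.07

Ω = 3.07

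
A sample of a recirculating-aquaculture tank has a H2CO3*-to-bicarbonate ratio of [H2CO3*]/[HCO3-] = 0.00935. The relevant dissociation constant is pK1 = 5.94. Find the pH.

pH = 7.97

From K1 = [H⁺][HCO3-]/[H2CO3*]:  pH = pK1 − log₁₀([H2CO3*]/[HCO3-])
log₁₀(0.00935) = -2.029
pH = 5.94 − (-2.029) = 7.97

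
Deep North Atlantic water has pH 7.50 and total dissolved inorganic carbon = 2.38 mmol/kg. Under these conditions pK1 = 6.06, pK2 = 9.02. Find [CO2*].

α₀ = 1 / (1 + K1/[H⁺] + K1K2/[H⁺]²) = 1 / (1 + 10^+1.44 + 10^-0.08)
   = 1 / (1 + 27.542 + 0.83176) = 1/29.374 = 0.03404
[CO2*] = α₀ × DIC = 0.03404 × 2.38 = 0.0810 mmol/kg

[CO2*] = 0.0810 mmol/kg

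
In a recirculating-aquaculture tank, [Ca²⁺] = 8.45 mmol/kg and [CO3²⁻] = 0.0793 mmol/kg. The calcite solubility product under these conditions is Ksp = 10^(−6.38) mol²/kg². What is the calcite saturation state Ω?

Ksp = 10^(−6.38) = 4.169×10^-7
Ω = [Ca²⁺][CO3²⁻]/Ksp = (8.45×10^-3)(0.0793×10^-3) / 4.169×10^-7 = 1.61

Ω = 1.61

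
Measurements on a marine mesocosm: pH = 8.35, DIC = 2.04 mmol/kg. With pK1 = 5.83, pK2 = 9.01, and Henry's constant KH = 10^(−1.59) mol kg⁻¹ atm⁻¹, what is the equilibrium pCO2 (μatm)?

α₀ = 1 / (1 + K1/[H⁺] + K1K2/[H⁺]²) = 1 / (1 + 10^+2.52 + 10^+1.86)
   = 1 / (1 + 331.13 + 72.444) = 1/404.57 = 0.002472
[CO2*] = α₀ × DIC = 0.002472 × 2.04 = 0.005042 mmol/kg = 5.042 μmol/kg
pCO2 = [CO2*]/KH = 5.042×10^-6 / 2.570×10^-2 = 196 μatm

pCO2 = 196 μatm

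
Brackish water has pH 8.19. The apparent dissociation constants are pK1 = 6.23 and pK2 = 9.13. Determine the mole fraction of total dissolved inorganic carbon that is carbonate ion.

α₂ = 1 / (1 + [H⁺]/K2 + [H⁺]²/(K1K2)) = 1 / (1 + 10^+0.94 + 10^-1.02)
   = 1 / (1 + 8.7096 + 0.095499) = 1/9.8051 = 0.1020

α₂ = 0.102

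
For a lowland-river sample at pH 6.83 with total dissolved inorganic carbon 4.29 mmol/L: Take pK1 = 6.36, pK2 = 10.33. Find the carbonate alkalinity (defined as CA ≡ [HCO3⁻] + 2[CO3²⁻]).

CA = [HCO3⁻] + 2[CO3²⁻] = (α₁ + 2α₂)·DIC
At pH 6.83: [H⁺]/K1 = 10^-0.47 = 0.33884, K2/[H⁺] = 10^-3.50 = 0.00031623
α₁ = 1/(1 + 0.33884 + 0.00031623) = 1/1.3392 = 0.7467; α₂ = α₁·K2/[H⁺] = 0.0002361
α₁ + 2α₂ = 0.7472
CA = 0.7472 × 4.29 = 3.21 mmol/L

CA = 3.21 mmol/L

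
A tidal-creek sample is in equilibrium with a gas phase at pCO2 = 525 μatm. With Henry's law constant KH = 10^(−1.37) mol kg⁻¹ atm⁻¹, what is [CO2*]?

KH = 10^(−1.37) = 4.266×10^-2 mol kg⁻¹ atm⁻¹
[CO2*] = KH · pCO2 = 4.266×10^-2 × 525×10^-6 atm = 2.24×10^-5 mol/kg

[CO2*] = 22.4 μmol/kg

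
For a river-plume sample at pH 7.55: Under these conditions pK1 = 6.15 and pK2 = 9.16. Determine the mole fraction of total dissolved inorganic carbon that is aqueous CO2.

α₀ = 1 / (1 + K1/[H⁺] + K1K2/[H⁺]²) = 1 / (1 + 10^+1.40 + 10^-0.21)
   = 1 / (1 + 25.119 + 0.61660) = 1/26.735 = 0.03740

α₀ = 0.0374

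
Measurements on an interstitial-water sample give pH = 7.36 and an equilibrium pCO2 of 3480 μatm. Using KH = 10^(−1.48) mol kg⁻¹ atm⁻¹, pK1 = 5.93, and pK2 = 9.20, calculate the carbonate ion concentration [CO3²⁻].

[CO2*] = KH · pCO2 = 10^(−1.48) × 3480×10^-6 = 1.152×10^-4 mol/kg
α₀ = 1/(1 + K1/[H⁺] + K1K2/[H⁺]²) = 1/(1 + 10^+1.43 + 10^-0.41) = 0.03533
DIC = [CO2*]/α₀ = 1.152×10^-4 / 0.03533 = 3.262 mmol/kg
[CO3²⁻] = α₂·DIC; α₂ = 0.01375, so [CO3²⁻] = 0.01375 × 3.262 = 0.0448 mmol/kg

[CO3²⁻] = 0.0448 mmol/kg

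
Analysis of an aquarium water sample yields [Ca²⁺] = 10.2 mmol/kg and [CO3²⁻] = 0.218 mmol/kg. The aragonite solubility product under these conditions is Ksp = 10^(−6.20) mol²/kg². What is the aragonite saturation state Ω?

Ksp = 10^(−6.20) = 6.310×10^-7
Ω = [Ca²⁺][CO3²⁻]/Ksp = (10.2×10^-3)(0.218×10^-3) / 6.310×10^-7 = 3.52

Ω = 3.52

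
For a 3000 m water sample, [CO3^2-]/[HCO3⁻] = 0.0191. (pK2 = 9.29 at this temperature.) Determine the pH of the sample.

From K2 = [H⁺][CO3^2-]/[HCO3⁻]:  pH = pK2 + log₁₀([CO3^2-]/[HCO3⁻])
log₁₀(0.0191) = -1.719
pH = 9.29 + (-1.719) = 7.57

pH = 7.57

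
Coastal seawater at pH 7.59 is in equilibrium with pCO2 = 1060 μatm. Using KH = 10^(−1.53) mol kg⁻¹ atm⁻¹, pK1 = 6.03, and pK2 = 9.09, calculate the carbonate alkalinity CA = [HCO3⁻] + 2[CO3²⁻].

[CO2*] = KH · pCO2 = 10^(−1.53) × 1060×10^-6 = 3.128×10^-5 mol/kg
α₀ = 1/(1 + K1/[H⁺] + K1K2/[H⁺]²) = 1/(1 + 10^+1.56 + 10^+0.06) = 0.02600
DIC = [CO2*]/α₀ = 3.128×10^-5 / 0.02600 = 1.203 mmol/kg
CA = (α₁ + 2α₂)·DIC = (0.9441 + 2×0.02986) × 1.203 = 1.21 mmol/kg

CA = 1.21 mmol/kg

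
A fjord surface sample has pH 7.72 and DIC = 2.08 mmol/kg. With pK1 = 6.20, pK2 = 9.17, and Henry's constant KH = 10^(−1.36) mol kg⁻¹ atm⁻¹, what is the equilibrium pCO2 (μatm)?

pCO2 = 1350 μatm

α₀ = 1 / (1 + K1/[H⁺] + K1K2/[H⁺]²) = 1 / (1 + 10^+1.52 + 10^+0.07)
   = 1 / (1 + 33.113 + 1.1749) = 1/35.288 = 0.02834
[CO2*] = α₀ × DIC = 0.02834 × 2.08 = 0.05894 mmol/kg
pCO2 = [CO2*]/KH = 5.894×10^-5 / 4.365×10^-2 = 1350 μatm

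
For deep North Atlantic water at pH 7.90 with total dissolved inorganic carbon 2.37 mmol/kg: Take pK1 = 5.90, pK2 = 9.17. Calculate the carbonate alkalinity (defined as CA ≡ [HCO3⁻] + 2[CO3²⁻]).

CA = [HCO3⁻] + 2[CO3²⁻] = (α₁ + 2α₂)·DIC
At pH 7.90: [H⁺]/K1 = 10^-2.00 = 0.010000, K2/[H⁺] = 10^-1.27 = 0.053703
α₁ = 1/(1 + 0.010000 + 0.053703) = 1/1.0637 = 0.9401; α₂ = α₁·K2/[H⁺] = 0.05049
α₁ + 2α₂ = 1.0411
CA = 1.0411 × 2.37 = 2.47 mmol/kg

CA = 2.47 mmol/kg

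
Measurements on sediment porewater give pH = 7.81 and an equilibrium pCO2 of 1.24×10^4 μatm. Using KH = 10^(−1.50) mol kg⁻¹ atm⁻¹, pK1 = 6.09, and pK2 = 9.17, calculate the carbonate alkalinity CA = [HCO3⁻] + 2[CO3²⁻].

CA = 22.4 mmol/kg

[CO2*] = KH · pCO2 = 10^(−1.50) × 1.24×10^4×10^-6 = 3.921×10^-4 mol/kg
α₀ = 1/(1 + K1/[H⁺] + K1K2/[H⁺]²) = 1/(1 + 10^+1.72 + 10^+0.36) = 0.01793
DIC = [CO2*]/α₀ = 3.921×10^-4 / 0.01793 = 21.87 mmol/kg
CA = (α₁ + 2α₂)·DIC = (0.9410 + 2×0.04108) × 21.87 = 22.4 mmol/kg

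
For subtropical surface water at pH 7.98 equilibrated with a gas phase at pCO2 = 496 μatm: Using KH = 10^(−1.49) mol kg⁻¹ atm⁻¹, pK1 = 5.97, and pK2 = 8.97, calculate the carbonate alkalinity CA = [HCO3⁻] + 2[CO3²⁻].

[CO2*] = KH · pCO2 = 10^(−1.49) × 496×10^-6 = 1.605×10^-5 mol/kg
α₀ = 1/(1 + K1/[H⁺] + K1K2/[H⁺]²) = 1/(1 + 10^+2.01 + 10^+1.02) = 0.008787
DIC = [CO2*]/α₀ = 1.605×10^-5 / 0.008787 = 1.827 mmol/kg
CA = (α₁ + 2α₂)·DIC = (0.8992 + 2×0.09201) × 1.827 = 1.98 mmol/kg

CA = 1.98 mmol/kg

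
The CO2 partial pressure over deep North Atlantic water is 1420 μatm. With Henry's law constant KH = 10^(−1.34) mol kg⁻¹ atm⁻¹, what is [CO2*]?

[CO2*] = 64.9 μmol/kg

KH = 10^(−1.34) = 4.571×10^-2 mol kg⁻¹ atm⁻¹
[CO2*] = KH · pCO2 = 4.571×10^-2 × 1420×10^-6 atm = 6.49×10^-5 mol/kg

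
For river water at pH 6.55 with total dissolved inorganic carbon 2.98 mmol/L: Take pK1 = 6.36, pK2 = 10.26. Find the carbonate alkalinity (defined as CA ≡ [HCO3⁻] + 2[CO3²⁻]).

CA = [HCO3⁻] + 2[CO3²⁻] = (α₁ + 2α₂)·DIC
At pH 6.55: [H⁺]/K1 = 10^-0.19 = 0.64565, K2/[H⁺] = 10^-3.71 = 0.00019498
α₁ = 1/(1 + 0.64565 + 0.00019498) = 1/1.6458 = 0.6076; α₂ = α₁·K2/[H⁺] = 0.0001185
α₁ + 2α₂ = 0.6078
CA = 0.6078 × 2.98 = 1.81 mmol/L

CA = 1.81 mmol/L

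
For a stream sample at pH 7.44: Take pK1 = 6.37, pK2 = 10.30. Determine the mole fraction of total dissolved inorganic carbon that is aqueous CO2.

α₀ = 0.0783

α₀ = 1 / (1 + K1/[H⁺] + K1K2/[H⁺]²) = 1 / (1 + 10^+1.07 + 10^-1.79)
   = 1 / (1 + 11.749 + 0.016218) = 1/12.765 = 0.07834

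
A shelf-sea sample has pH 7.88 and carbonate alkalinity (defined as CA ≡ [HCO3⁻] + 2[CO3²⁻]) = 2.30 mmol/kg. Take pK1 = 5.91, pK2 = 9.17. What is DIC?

CA = [HCO3⁻] + 2[CO3²⁻] = (α₁ + 2α₂)·DIC
At pH 7.88: [H⁺]/K1 = 10^-1.97 = 0.010715, K2/[H⁺] = 10^-1.29 = 0.051286
α₁ = 1/(1 + 0.010715 + 0.051286) = 1/1.0620 = 0.9416; α₂ = α₁·K2/[H⁺] = 0.04829
α₁ + 2α₂ = 1.0382
DIC = CA / (α₁ + 2α₂) = 2.30 / 1.0382 = 2.22 mmol/kg

DIC = 2.22 mmol/kg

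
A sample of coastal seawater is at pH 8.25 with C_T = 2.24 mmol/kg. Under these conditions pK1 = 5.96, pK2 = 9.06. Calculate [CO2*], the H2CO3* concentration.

[CO2*] = 9.90 μmol/kg

α₀ = 1 / (1 + K1/[H⁺] + K1K2/[H⁺]²) = 1 / (1 + 10^+2.29 + 10^+1.48)
   = 1 / (1 + 194.98 + 30.200) = 1/226.18 = 0.004421
[CO2*] = α₀ × DIC = 0.004421 × 2.24 = 0.00990 mmol/kg = 9.90 μmol/kg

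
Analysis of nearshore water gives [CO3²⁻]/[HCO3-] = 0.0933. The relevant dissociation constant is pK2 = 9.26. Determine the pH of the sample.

pH = 8.23

From K2 = [H⁺][CO3²⁻]/[HCO3-]:  pH = pK2 + log₁₀([CO3²⁻]/[HCO3-])
log₁₀(0.0933) = -1.030
pH = 9.26 + (-1.030) = 8.23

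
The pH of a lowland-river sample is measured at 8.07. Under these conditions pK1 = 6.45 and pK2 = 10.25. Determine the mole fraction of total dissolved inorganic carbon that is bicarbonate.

α₁ = 1 / (1 + [H⁺]/K1 + K2/[H⁺]) = 1 / (1 + 10^-1.62 + 10^-2.18)
   = 1 / (1 + 0.023988 + 0.0066069) = 1/1.0306 = 0.9703

α₁ = 0.970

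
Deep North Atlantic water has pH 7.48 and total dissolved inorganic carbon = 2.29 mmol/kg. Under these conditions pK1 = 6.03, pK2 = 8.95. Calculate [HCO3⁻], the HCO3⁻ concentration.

[HCO3⁻] = 2.14 mmol/kg

α₁ = 1 / (1 + [H⁺]/K1 + K2/[H⁺]) = 1 / (1 + 10^-1.45 + 10^-1.47)
   = 1 / (1 + 0.035481 + 0.033884) = 1/1.0694 = 0.9351
[HCO3⁻] = α₁ × DIC = 0.9351 × 2.29 = 2.14 mmol/kg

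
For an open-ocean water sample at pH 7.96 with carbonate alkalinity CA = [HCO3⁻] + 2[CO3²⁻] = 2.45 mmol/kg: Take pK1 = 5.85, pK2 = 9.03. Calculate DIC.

CA = [HCO3⁻] + 2[CO3²⁻] = (α₁ + 2α₂)·DIC
At pH 7.96: [H⁺]/K1 = 10^-2.11 = 0.0077625, K2/[H⁺] = 10^-1.07 = 0.085114
α₁ = 1/(1 + 0.0077625 + 0.085114) = 1/1.0929 = 0.9150; α₂ = α₁·K2/[H⁺] = 0.07788
α₁ + 2α₂ = 1.0708
DIC = CA / (α₁ + 2α₂) = 2.45 / 1.0708 = 2.29 mmol/kg

DIC = 2.29 mmol/kg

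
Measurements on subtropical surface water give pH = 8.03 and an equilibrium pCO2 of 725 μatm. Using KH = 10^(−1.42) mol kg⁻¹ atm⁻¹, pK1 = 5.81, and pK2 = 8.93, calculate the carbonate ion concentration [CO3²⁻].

[CO3²⁻] = 0.576 mmol/kg

[CO2*] = KH · pCO2 = 10^(−1.42) × 725×10^-6 = 2.756×10^-5 mol/kg
α₀ = 1/(1 + K1/[H⁺] + K1K2/[H⁺]²) = 1/(1 + 10^+2.22 + 10^+1.32) = 0.005323
DIC = [CO2*]/α₀ = 2.756×10^-5 / 0.005323 = 5.178 mmol/kg
[CO3²⁻] = α₂·DIC; α₂ = 0.1112, so [CO3²⁻] = 0.1112 × 5.178 = 0.576 mmol/kg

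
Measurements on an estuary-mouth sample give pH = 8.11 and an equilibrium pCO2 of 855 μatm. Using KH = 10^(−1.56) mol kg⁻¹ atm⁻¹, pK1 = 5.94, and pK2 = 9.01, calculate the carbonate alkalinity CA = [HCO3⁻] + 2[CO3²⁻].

[CO2*] = KH · pCO2 = 10^(−1.56) × 855×10^-6 = 2.355×10^-5 mol/kg
α₀ = 1/(1 + K1/[H⁺] + K1K2/[H⁺]²) = 1/(1 + 10^+2.17 + 10^+1.27) = 0.005969
DIC = [CO2*]/α₀ = 2.355×10^-5 / 0.005969 = 3.945 mmol/kg
CA = (α₁ + 2α₂)·DIC = (0.8829 + 2×0.1111) × 3.945 = 4.36 mmol/kg

CA = 4.36 mmol/kg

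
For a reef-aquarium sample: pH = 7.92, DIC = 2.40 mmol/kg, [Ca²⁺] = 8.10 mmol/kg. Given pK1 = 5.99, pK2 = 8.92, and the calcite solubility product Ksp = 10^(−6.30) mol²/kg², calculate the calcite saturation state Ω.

Ω = 3.49

α₂ = 1 / (1 + [H⁺]/K2 + [H⁺]²/(K1K2)) = 1 / (1 + 10^+1.00 + 10^-0.93)
   = 1 / (1 + 10.000 + 0.11749) = 1/11.117 = 0.08995
[CO3²⁻] = α₂ × DIC = 0.08995 × 2.40 = 0.2159 mmol/kg
Ksp = 10^(−6.30) = 5.012×10^-7
Ω = [Ca²⁺][CO3²⁻]/Ksp = (8.10×10^-3)(2.159×10^-4) / 5.012×10^-7 = 3.49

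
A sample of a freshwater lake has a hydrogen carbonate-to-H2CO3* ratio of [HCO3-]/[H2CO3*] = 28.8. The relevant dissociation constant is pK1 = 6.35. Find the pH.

From K1 = [H⁺][HCO3-]/[H2CO3*]:  pH = pK1 + log₁₀([HCO3-]/[H2CO3*])
log₁₀(28.8) = +1.459
pH = 6.35 + (+1.459) = 7.81

pH = 7.81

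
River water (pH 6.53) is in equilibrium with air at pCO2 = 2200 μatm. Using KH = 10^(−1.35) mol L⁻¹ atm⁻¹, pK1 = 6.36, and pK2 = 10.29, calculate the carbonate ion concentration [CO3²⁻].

[CO2*] = KH · pCO2 = 10^(−1.35) × 2200×10^-6 = 9.827×10^-5 mol/L
α₀ = 1/(1 + K1/[H⁺] + K1K2/[H⁺]²) = 1/(1 + 10^+0.17 + 10^-3.59) = 0.4033
DIC = [CO2*]/α₀ = 9.827×10^-5 / 0.4033 = 0.2436 mmol/L
[CO3²⁻] = α₂·DIC; α₂ = 0.0001037, so [CO3²⁻] = 0.0001037 × 0.2436 = 2.53×10^-5 mmol/L = 0.0253 μmol/L

[CO3²⁻] = 0.0253 μmol/L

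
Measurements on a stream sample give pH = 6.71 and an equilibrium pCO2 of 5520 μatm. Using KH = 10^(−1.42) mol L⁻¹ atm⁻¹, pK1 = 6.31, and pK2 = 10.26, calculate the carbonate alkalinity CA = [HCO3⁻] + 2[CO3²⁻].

CA = 0.527 mmol/L

[CO2*] = KH · pCO2 = 10^(−1.42) × 5520×10^-6 = 2.099×10^-4 mol/L
α₀ = 1/(1 + K1/[H⁺] + K1K2/[H⁺]²) = 1/(1 + 10^+0.40 + 10^-3.15) = 0.2847
DIC = [CO2*]/α₀ = 2.099×10^-4 / 0.2847 = 0.7372 mmol/L
CA = (α₁ + 2α₂)·DIC = (0.7151 + 2×0.0002015) × 0.7372 = 0.527 mmol/L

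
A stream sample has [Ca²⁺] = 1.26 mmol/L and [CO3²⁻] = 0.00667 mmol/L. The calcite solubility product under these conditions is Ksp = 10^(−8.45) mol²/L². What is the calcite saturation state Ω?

Ω = 2.37

Ksp = 10^(−8.45) = 3.548×10^-9
Ω = [Ca²⁺][CO3²⁻]/Ksp = (1.26×10^-3)(0.00667×10^-3) / 3.548×10^-9 = 2.37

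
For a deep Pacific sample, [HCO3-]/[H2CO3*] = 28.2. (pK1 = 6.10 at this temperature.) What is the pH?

pH = 7.55

From K1 = [H⁺][HCO3-]/[H2CO3*]:  pH = pK1 + log₁₀([HCO3-]/[H2CO3*])
log₁₀(28.2) = +1.450
pH = 6.10 + (+1.450) = 7.55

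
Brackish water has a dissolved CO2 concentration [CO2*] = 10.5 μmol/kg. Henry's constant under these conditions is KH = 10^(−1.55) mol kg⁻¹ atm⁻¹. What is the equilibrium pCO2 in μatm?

pCO2 = 373 μatm

KH = 10^(−1.55) = 2.818×10^-2 mol kg⁻¹ atm⁻¹
pCO2 = [CO2*]/KH = 10.5×10^-6 / 2.818×10^-2 = 3.73×10^-4 atm = 373 μatm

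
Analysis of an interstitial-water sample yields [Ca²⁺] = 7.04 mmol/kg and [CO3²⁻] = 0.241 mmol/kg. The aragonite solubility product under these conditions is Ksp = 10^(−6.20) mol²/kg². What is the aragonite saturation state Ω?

Ω = 2.69

Ksp = 10^(−6.20) = 6.310×10^-7
Ω = [Ca²⁺][CO3²⁻]/Ksp = (7.04×10^-3)(0.241×10^-3) / 6.310×10^-7 = 2.69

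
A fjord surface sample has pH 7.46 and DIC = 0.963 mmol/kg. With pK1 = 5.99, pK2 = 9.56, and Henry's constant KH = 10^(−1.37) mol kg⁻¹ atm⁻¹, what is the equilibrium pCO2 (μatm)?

α₀ = 1 / (1 + K1/[H⁺] + K1K2/[H⁺]²) = 1 / (1 + 10^+1.47 + 10^-0.63)
   = 1 / (1 + 29.512 + 0.23442) = 1/30.747 = 0.03252
[CO2*] = α₀ × DIC = 0.03252 × 0.963 = 0.03132 mmol/kg
pCO2 = [CO2*]/KH = 3.132×10^-5 / 4.266×10^-2 = 734 μatm

pCO2 = 734 μatm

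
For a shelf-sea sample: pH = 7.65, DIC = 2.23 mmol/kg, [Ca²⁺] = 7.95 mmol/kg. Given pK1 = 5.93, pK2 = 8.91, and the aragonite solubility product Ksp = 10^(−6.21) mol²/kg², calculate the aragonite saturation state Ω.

Ω = 1.47

α₂ = 1 / (1 + [H⁺]/K2 + [H⁺]²/(K1K2)) = 1 / (1 + 10^+1.26 + 10^-0.46)
   = 1 / (1 + 18.197 + 0.34674) = 1/19.544 = 0.05117
[CO3²⁻] = α₂ × DIC = 0.05117 × 2.23 = 0.1141 mmol/kg
Ksp = 10^(−6.21) = 6.166×10^-7
Ω = [Ca²⁺][CO3²⁻]/Ksp = (7.95×10^-3)(1.141×10^-4) / 6.166×10^-7 = 1.47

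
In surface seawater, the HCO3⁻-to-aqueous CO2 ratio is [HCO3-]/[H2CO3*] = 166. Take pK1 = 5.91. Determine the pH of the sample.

pH = 8.13

From K1 = [H⁺][HCO3-]/[H2CO3*]:  pH = pK1 + log₁₀([HCO3-]/[H2CO3*])
log₁₀(166) = +2.220
pH = 5.91 + (+2.220) = 8.13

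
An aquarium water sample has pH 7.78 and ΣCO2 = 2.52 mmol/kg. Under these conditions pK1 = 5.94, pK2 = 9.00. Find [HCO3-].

[HCO3⁻] = 2.34 mmol/kg

α₁ = 1 / (1 + [H⁺]/K1 + K2/[H⁺]) = 1 / (1 + 10^-1.84 + 10^-1.22)
   = 1 / (1 + 0.014454 + 0.060256) = 1/1.0747 = 0.9305
[HCO3⁻] = α₁ × DIC = 0.9305 × 2.52 = 2.34 mmol/kg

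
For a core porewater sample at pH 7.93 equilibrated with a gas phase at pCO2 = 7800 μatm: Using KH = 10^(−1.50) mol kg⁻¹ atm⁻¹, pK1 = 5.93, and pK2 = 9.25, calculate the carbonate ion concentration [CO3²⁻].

[CO2*] = KH · pCO2 = 10^(−1.50) × 7800×10^-6 = 2.467×10^-4 mol/kg
α₀ = 1/(1 + K1/[H⁺] + K1K2/[H⁺]²) = 1/(1 + 10^+2.00 + 10^+0.68) = 0.009453
DIC = [CO2*]/α₀ = 2.467×10^-4 / 0.009453 = 26.09 mmol/kg
[CO3²⁻] = α₂·DIC; α₂ = 0.04524, so [CO3²⁻] = 0.04524 × 26.09 = 1.18 mmol/kg

[CO3²⁻] = 1.18 mmol/kg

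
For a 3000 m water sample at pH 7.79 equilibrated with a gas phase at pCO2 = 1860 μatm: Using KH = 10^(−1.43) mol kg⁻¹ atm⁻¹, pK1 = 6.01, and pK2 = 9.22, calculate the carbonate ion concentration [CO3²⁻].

[CO2*] = KH · pCO2 = 10^(−1.43) × 1860×10^-6 = 6.911×10^-5 mol/kg
α₀ = 1/(1 + K1/[H⁺] + K1K2/[H⁺]²) = 1/(1 + 10^+1.78 + 10^+0.35) = 0.01575
DIC = [CO2*]/α₀ = 6.911×10^-5 / 0.01575 = 4.388 mmol/kg
[CO3²⁻] = α₂·DIC; α₂ = 0.03526, so [CO3²⁻] = 0.03526 × 4.388 = 0.155 mmol/kg

[CO3²⁻] = 0.155 mmol/kg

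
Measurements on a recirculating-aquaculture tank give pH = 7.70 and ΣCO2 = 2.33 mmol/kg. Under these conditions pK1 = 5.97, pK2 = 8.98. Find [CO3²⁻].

α₂ = 1 / (1 + [H⁺]/K2 + [H⁺]²/(K1K2)) = 1 / (1 + 10^+1.28 + 10^-0.45)
   = 1 / (1 + 19.055 + 0.35481) = 1/20.409 = 0.04900
[CO3²⁻] = α₂ × DIC = 0.04900 × 2.33 = 0.114 mmol/kg

[CO3²⁻] = 0.114 mmol/kg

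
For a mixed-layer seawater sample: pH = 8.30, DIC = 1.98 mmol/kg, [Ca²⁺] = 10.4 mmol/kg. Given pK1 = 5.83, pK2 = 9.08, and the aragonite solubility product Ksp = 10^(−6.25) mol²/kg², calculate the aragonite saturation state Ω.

α₂ = 1 / (1 + [H⁺]/K2 + [H⁺]²/(K1K2)) = 1 / (1 + 10^+0.78 + 10^-1.69)
   = 1 / (1 + 6.0256 + 0.020417) = 1/7.0460 = 0.1419
[CO3²⁻] = α₂ × DIC = 0.1419 × 1.98 = 0.2810 mmol/kg
Ksp = 10^(−6.25) = 5.623×10^-7
Ω = [Ca²⁺][CO3²⁻]/Ksp = (10.4×10^-3)(2.810×10^-4) / 5.623×10^-7 = 5.20

Ω = 5.20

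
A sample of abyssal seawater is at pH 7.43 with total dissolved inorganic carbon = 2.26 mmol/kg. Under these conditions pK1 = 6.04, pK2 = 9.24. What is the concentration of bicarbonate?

[HCO3⁻] = 2.14 mmol/kg

α₁ = 1 / (1 + [H⁺]/K1 + K2/[H⁺]) = 1 / (1 + 10^-1.39 + 10^-1.81)
   = 1 / (1 + 0.040738 + 0.015488) = 1/1.0562 = 0.9468
[HCO3⁻] = α₁ × DIC = 0.9468 × 2.26 = 2.14 mmol/kg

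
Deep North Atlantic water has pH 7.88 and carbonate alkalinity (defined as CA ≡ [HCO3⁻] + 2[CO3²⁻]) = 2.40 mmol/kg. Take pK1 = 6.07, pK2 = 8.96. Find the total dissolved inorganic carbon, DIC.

CA = [HCO3⁻] + 2[CO3²⁻] = (α₁ + 2α₂)·DIC
At pH 7.88: [H⁺]/K1 = 10^-1.81 = 0.015488, K2/[H⁺] = 10^-1.08 = 0.083176
α₁ = 1/(1 + 0.015488 + 0.083176) = 1/1.0987 = 0.9102; α₂ = α₁·K2/[H⁺] = 0.07571
α₁ + 2α₂ = 1.0616
DIC = CA / (α₁ + 2α₂) = 2.40 / 1.0616 = 2.26 mmol/kg

DIC = 2.26 mmol/kg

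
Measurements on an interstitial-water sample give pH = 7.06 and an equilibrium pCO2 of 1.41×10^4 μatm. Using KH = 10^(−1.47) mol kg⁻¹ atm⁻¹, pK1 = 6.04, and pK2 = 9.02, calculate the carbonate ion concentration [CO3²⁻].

[CO3²⁻] = 0.0549 mmol/kg

[CO2*] = KH · pCO2 = 10^(−1.47) × 1.41×10^4×10^-6 = 4.778×10^-4 mol/kg
α₀ = 1/(1 + K1/[H⁺] + K1K2/[H⁺]²) = 1/(1 + 10^+1.02 + 10^-0.94) = 0.08631
DIC = [CO2*]/α₀ = 4.778×10^-4 / 0.08631 = 5.535 mmol/kg
[CO3²⁻] = α₂·DIC; α₂ = 0.009910, so [CO3²⁻] = 0.009910 × 5.535 = 0.0549 mmol/kg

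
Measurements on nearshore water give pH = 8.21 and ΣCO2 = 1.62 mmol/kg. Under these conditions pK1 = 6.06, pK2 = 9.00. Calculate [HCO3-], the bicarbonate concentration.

α₁ = 1 / (1 + [H⁺]/K1 + K2/[H⁺]) = 1 / (1 + 10^-2.15 + 10^-0.79)
   = 1 / (1 + 0.0070795 + 0.16218) = 1/1.1693 = 0.8552
[HCO3⁻] = α₁ × DIC = 0.8552 × 1.62 = 1.39 mmol/kg

[HCO3⁻] = 1.39 mmol/kg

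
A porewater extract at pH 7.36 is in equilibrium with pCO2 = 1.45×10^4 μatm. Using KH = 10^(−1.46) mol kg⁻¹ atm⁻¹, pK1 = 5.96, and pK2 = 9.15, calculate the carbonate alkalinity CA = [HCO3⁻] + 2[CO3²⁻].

CA = 13.0 mmol/kg

[CO2*] = KH · pCO2 = 10^(−1.46) × 1.45×10^4×10^-6 = 5.028×10^-4 mol/kg
α₀ = 1/(1 + K1/[H⁺] + K1K2/[H⁺]²) = 1/(1 + 10^+1.40 + 10^-0.39) = 0.03770
DIC = [CO2*]/α₀ = 5.028×10^-4 / 0.03770 = 13.34 mmol/kg
CA = (α₁ + 2α₂)·DIC = (0.9469 + 2×0.01536) × 13.34 = 13.0 mmol/kg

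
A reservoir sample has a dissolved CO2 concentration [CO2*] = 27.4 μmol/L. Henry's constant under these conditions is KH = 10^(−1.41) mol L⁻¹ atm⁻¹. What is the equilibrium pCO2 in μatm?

pCO2 = 704 μatm

KH = 10^(−1.41) = 3.890×10^-2 mol L⁻¹ atm⁻¹
pCO2 = [CO2*]/KH = 27.4×10^-6 / 3.890×10^-2 = 7.04×10^-4 atm = 704 μatm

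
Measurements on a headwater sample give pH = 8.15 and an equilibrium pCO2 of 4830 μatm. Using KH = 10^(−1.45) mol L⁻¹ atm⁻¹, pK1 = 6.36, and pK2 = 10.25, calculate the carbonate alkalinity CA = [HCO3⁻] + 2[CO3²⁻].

CA = 10.7 mmol/L

[CO2*] = KH · pCO2 = 10^(−1.45) × 4830×10^-6 = 1.714×10^-4 mol/L
α₀ = 1/(1 + K1/[H⁺] + K1K2/[H⁺]²) = 1/(1 + 10^+1.79 + 10^-0.31) = 0.01584
DIC = [CO2*]/α₀ = 1.714×10^-4 / 0.01584 = 10.82 mmol/L
CA = (α₁ + 2α₂)·DIC = (0.9764 + 2×0.007756) × 10.82 = 10.7 mmol/L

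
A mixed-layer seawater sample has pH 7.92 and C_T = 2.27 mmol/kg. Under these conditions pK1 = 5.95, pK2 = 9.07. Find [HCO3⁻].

[HCO3⁻] = 2.10 mmol/kg

α₁ = 1 / (1 + [H⁺]/K1 + K2/[H⁺]) = 1 / (1 + 10^-1.97 + 10^-1.15)
   = 1 / (1 + 0.010715 + 0.070795) = 1/1.0815 = 0.9246
[HCO3⁻] = α₁ × DIC = 0.9246 × 2.27 = 2.10 mmol/kg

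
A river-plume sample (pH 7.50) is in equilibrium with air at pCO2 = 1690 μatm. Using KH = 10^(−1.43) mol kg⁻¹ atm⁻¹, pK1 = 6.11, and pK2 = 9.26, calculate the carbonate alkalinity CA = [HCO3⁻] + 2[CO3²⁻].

CA = 1.59 mmol/kg

[CO2*] = KH · pCO2 = 10^(−1.43) × 1690×10^-6 = 6.279×10^-5 mol/kg
α₀ = 1/(1 + K1/[H⁺] + K1K2/[H⁺]²) = 1/(1 + 10^+1.39 + 10^-0.37) = 0.03850
DIC = [CO2*]/α₀ = 6.279×10^-5 / 0.03850 = 1.631 mmol/kg
CA = (α₁ + 2α₂)·DIC = (0.9451 + 2×0.01642) × 1.631 = 1.59 mmol/kg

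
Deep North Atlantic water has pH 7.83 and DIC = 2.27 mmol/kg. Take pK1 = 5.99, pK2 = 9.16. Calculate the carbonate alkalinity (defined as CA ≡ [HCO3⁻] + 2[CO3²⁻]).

CA = [HCO3⁻] + 2[CO3²⁻] = (α₁ + 2α₂)·DIC
At pH 7.83: [H⁺]/K1 = 10^-1.84 = 0.014454, K2/[H⁺] = 10^-1.33 = 0.046774
α₁ = 1/(1 + 0.014454 + 0.046774) = 1/1.0612 = 0.9423; α₂ = α₁·K2/[H⁺] = 0.04407
α₁ + 2α₂ = 1.0305
CA = 1.0305 × 2.27 = 2.34 mmol/kg

CA = 2.34 mmol/kg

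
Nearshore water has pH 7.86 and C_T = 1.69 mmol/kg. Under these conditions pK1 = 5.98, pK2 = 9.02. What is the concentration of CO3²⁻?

α₂ = 1 / (1 + [H⁺]/K2 + [H⁺]²/(K1K2)) = 1 / (1 + 10^+1.16 + 10^-0.72)
   = 1 / (1 + 14.454 + 0.19055) = 1/15.645 = 0.06392
[CO3²⁻] = α₂ × DIC = 0.06392 × 1.69 = 0.108 mmol/kg

[CO3²⁻] = 0.108 mmol/kg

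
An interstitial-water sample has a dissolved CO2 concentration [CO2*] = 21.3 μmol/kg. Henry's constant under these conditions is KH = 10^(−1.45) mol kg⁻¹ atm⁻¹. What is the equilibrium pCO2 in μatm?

KH = 10^(−1.45) = 3.548×10^-2 mol kg⁻¹ atm⁻¹
pCO2 = [CO2*]/KH = 21.3×10^-6 / 3.548×10^-2 = 6.00×10^-4 atm = 600 μatm

pCO2 = 600 μatm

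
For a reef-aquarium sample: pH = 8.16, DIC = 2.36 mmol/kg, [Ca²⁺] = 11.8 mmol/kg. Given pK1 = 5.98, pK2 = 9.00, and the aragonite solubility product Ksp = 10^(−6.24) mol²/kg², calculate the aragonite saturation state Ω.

α₂ = 1 / (1 + [H⁺]/K2 + [H⁺]²/(K1K2)) = 1 / (1 + 10^+0.84 + 10^-1.34)
   = 1 / (1 + 6.9183 + 0.045709) = 1/7.9640 = 0.1256
[CO3²⁻] = α₂ × DIC = 0.1256 × 2.36 = 0.2963 mmol/kg
Ksp = 10^(−6.24) = 5.754×10^-7
Ω = [Ca²⁺][CO3²⁻]/Ksp = (11.8×10^-3)(2.963×10^-4) / 5.754×10^-7 = 6.08

Ω = 6.08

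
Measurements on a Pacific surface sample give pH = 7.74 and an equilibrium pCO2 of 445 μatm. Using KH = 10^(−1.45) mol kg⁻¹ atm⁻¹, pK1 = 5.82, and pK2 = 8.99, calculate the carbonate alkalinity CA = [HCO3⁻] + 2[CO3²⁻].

[CO2*] = KH · pCO2 = 10^(−1.45) × 445×10^-6 = 1.579×10^-5 mol/kg
α₀ = 1/(1 + K1/[H⁺] + K1K2/[H⁺]²) = 1/(1 + 10^+1.92 + 10^+0.67) = 0.01125
DIC = [CO2*]/α₀ = 1.579×10^-5 / 0.01125 = 1.403 mmol/kg
CA = (α₁ + 2α₂)·DIC = (0.9361 + 2×0.05264) × 1.403 = 1.46 mmol/kg

CA = 1.46 mmol/kg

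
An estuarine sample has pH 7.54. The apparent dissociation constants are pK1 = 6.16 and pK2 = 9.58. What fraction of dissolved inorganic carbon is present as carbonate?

α₂ = 0.00868

α₂ = 1 / (1 + [H⁺]/K2 + [H⁺]²/(K1K2)) = 1 / (1 + 10^+2.04 + 10^+0.66)
   = 1 / (1 + 109.65 + 4.5709) = 1/115.22 = 0.008679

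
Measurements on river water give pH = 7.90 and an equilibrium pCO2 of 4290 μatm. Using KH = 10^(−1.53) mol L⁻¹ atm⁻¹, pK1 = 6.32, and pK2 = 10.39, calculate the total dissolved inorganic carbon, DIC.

DIC = 4.96 mmol/L

[CO2*] = KH · pCO2 = 10^(−1.53) × 4290×10^-6 = 1.266×10^-4 mol/L
α₀ = 1/(1 + K1/[H⁺] + K1K2/[H⁺]²) = 1/(1 + 10^+1.58 + 10^-0.91) = 0.02555
DIC = [CO2*]/α₀ = 1.266×10^-4 / 0.02555 = 4.96 mmol/L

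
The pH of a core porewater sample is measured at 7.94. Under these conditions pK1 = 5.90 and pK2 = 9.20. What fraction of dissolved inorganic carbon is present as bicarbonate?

α₁ = 0.940

α₁ = 1 / (1 + [H⁺]/K1 + K2/[H⁺]) = 1 / (1 + 10^-2.04 + 10^-1.26)
   = 1 / (1 + 0.0091201 + 0.054954) = 1/1.0641 = 0.9398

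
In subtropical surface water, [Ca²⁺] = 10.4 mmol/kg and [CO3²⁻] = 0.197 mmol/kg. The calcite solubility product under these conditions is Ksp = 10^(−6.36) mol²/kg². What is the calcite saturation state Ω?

Ksp = 10^(−6.36) = 4.365×10^-7
Ω = [Ca²⁺][CO3²⁻]/Ksp = (10.4×10^-3)(0.197×10^-3) / 4.365×10^-7 = 4.69

Ω = 4.69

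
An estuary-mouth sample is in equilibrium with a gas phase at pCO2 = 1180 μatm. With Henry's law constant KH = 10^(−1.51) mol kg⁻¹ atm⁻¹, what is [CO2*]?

[CO2*] = 36.5 μmol/kg

KH = 10^(−1.51) = 3.090×10^-2 mol kg⁻¹ atm⁻¹
[CO2*] = KH · pCO2 = 3.090×10^-2 × 1180×10^-6 atm = 3.65×10^-5 mol/kg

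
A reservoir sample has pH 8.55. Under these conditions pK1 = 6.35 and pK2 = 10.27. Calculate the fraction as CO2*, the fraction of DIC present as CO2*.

α₀ = 0.00615

α₀ = 1 / (1 + K1/[H⁺] + K1K2/[H⁺]²) = 1 / (1 + 10^+2.20 + 10^+0.48)
   = 1 / (1 + 158.49 + 3.0200) = 1/162.51 = 0.006153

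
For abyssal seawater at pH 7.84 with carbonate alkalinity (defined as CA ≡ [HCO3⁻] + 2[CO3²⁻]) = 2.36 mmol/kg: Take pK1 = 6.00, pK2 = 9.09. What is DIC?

CA = [HCO3⁻] + 2[CO3²⁻] = (α₁ + 2α₂)·DIC
At pH 7.84: [H⁺]/K1 = 10^-1.84 = 0.014454, K2/[H⁺] = 10^-1.25 = 0.056234
α₁ = 1/(1 + 0.014454 + 0.056234) = 1/1.0707 = 0.9340; α₂ = α₁·K2/[H⁺] = 0.05252
α₁ + 2α₂ = 1.0390
DIC = CA / (α₁ + 2α₂) = 2.36 / 1.0390 = 2.27 mmol/kg

DIC = 2.27 mmol/kg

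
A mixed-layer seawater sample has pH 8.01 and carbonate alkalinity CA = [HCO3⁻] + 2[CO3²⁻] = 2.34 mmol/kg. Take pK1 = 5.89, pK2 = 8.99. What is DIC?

CA = [HCO3⁻] + 2[CO3²⁻] = (α₁ + 2α₂)·DIC
At pH 8.01: [H⁺]/K1 = 10^-2.12 = 0.0075858, K2/[H⁺] = 10^-0.98 = 0.10471
α₁ = 1/(1 + 0.0075858 + 0.10471) = 1/1.1123 = 0.8990; α₂ = α₁·K2/[H⁺] = 0.09414
α₁ + 2α₂ = 1.0873
DIC = CA / (α₁ + 2α₂) = 2.34 / 1.0873 = 2.15 mmol/kg

DIC = 2.15 mmol/kg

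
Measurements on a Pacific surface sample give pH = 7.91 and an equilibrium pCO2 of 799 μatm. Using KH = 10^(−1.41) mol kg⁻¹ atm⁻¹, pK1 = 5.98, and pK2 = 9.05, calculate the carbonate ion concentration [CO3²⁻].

[CO2*] = KH · pCO2 = 10^(−1.41) × 799×10^-6 = 3.108×10^-5 mol/kg
α₀ = 1/(1 + K1/[H⁺] + K1K2/[H⁺]²) = 1/(1 + 10^+1.93 + 10^+0.79) = 0.01084
DIC = [CO2*]/α₀ = 3.108×10^-5 / 0.01084 = 2.868 mmol/kg
[CO3²⁻] = α₂·DIC; α₂ = 0.06682, so [CO3²⁻] = 0.06682 × 2.868 = 0.192 mmol/kg

[CO3²⁻] = 0.192 mmol/kg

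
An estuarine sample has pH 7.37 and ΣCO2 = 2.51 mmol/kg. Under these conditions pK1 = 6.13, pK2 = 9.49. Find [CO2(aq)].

[CO2*] = 0.136 mmol/kg

α₀ = 1 / (1 + K1/[H⁺] + K1K2/[H⁺]²) = 1 / (1 + 10^+1.24 + 10^-0.88)
   = 1 / (1 + 17.378 + 0.13183) = 1/18.510 = 0.05403
[CO2*] = α₀ × DIC = 0.05403 × 2.51 = 0.136 mmol/kg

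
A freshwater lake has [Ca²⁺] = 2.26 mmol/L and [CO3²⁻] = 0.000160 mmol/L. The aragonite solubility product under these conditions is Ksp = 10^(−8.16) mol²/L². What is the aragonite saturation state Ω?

Ω = 0.0523

Ksp = 10^(−8.16) = 6.918×10^-9
Ω = [Ca²⁺][CO3²⁻]/Ksp = (2.26×10^-3)(0.000160×10^-3) / 6.918×10^-9 = 0.0523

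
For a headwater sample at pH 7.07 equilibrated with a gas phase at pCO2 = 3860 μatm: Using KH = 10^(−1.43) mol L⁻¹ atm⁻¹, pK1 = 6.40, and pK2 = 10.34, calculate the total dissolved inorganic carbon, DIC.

DIC = 0.815 mmol/L

[CO2*] = KH · pCO2 = 10^(−1.43) × 3860×10^-6 = 1.434×10^-4 mol/L
α₀ = 1/(1 + K1/[H⁺] + K1K2/[H⁺]²) = 1/(1 + 10^+0.67 + 10^-2.60) = 0.1761
DIC = [CO2*]/α₀ = 1.434×10^-4 / 0.1761 = 0.815 mmol/L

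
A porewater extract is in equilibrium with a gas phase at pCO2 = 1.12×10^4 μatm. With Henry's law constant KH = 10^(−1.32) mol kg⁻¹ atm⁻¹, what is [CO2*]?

[CO2*] = 536 μmol/kg

KH = 10^(−1.32) = 4.786×10^-2 mol kg⁻¹ atm⁻¹
[CO2*] = KH · pCO2 = 4.786×10^-2 × 1.12×10^4×10^-6 atm = 5.36×10^-4 mol/kg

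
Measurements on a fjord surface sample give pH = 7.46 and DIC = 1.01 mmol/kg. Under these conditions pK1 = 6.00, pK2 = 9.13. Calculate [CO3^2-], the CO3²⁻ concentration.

α₂ = 1 / (1 + [H⁺]/K2 + [H⁺]²/(K1K2)) = 1 / (1 + 10^+1.67 + 10^+0.21)
   = 1 / (1 + 46.774 + 1.6218) = 1/49.395 = 0.02024
[CO3²⁻] = α₂ × DIC = 0.02024 × 1.01 = 0.0204 mmol/kg

[CO3²⁻] = 0.0204 mmol/kg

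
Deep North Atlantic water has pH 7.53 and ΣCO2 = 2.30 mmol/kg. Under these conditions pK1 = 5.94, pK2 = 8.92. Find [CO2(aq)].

[CO2*] = 0.0554 mmol/kg

α₀ = 1 / (1 + K1/[H⁺] + K1K2/[H⁺]²) = 1 / (1 + 10^+1.59 + 10^+0.20)
   = 1 / (1 + 38.905 + 1.5849) = 1/41.489 = 0.02410
[CO2*] = α₀ × DIC = 0.02410 × 2.30 = 0.0554 mmol/kg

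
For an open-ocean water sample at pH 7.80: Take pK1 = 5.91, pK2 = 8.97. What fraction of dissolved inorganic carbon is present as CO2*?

α₀ = 1 / (1 + K1/[H⁺] + K1K2/[H⁺]²) = 1 / (1 + 10^+1.89 + 10^+0.72)
   = 1 / (1 + 77.625 + 5.2481) = 1/83.873 = 0.01192

α₀ = 0.0119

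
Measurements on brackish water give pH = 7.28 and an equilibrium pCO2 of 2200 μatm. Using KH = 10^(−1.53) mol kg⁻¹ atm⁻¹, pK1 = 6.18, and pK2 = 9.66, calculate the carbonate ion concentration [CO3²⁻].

[CO2*] = KH · pCO2 = 10^(−1.53) × 2200×10^-6 = 6.493×10^-5 mol/kg
α₀ = 1/(1 + K1/[H⁺] + K1K2/[H⁺]²) = 1/(1 + 10^+1.10 + 10^-1.28) = 0.07330
DIC = [CO2*]/α₀ = 6.493×10^-5 / 0.07330 = 0.8857 mmol/kg
[CO3²⁻] = α₂·DIC; α₂ = 0.003847, so [CO3²⁻] = 0.003847 × 0.8857 = 0.00341 mmol/kg = 3.41 μmol/kg

[CO3²⁻] = 3.41 μmol/kg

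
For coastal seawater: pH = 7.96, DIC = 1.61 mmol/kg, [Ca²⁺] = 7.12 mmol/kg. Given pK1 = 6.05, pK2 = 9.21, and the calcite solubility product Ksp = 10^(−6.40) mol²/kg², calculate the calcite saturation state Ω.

α₂ = 1 / (1 + [H⁺]/K2 + [H⁺]²/(K1K2)) = 1 / (1 + 10^+1.25 + 10^-0.66)
   = 1 / (1 + 17.783 + 0.21878) = 1/19.002 = 0.05263
[CO3²⁻] = α₂ × DIC = 0.05263 × 1.61 = 0.08473 mmol/kg
Ksp = 10^(−6.40) = 3.981×10^-7
Ω = [Ca²⁺][CO3²⁻]/Ksp = (7.12×10^-3)(8.473×10^-5) / 3.981×10^-7 = 1.52

Ω = 1.52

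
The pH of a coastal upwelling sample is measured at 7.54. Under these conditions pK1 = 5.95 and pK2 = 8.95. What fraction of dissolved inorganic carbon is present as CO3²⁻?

α₂ = 1 / (1 + [H⁺]/K2 + [H⁺]²/(K1K2)) = 1 / (1 + 10^+1.41 + 10^-0.18)
   = 1 / (1 + 25.704 + 0.66069) = 1/27.365 = 0.03654

α₂ = 0.0365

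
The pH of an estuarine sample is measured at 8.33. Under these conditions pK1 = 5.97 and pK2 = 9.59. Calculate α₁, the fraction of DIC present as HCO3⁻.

α₁ = 0.944

α₁ = 1 / (1 + [H⁺]/K1 + K2/[H⁺]) = 1 / (1 + 10^-2.36 + 10^-1.26)
   = 1 / (1 + 0.0043652 + 0.054954) = 1/1.0593 = 0.9440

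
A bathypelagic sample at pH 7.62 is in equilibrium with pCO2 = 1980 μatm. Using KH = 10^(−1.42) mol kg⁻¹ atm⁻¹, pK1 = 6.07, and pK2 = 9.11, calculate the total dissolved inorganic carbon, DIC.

DIC = 2.83 mmol/kg

[CO2*] = KH · pCO2 = 10^(−1.42) × 1980×10^-6 = 7.528×10^-5 mol/kg
α₀ = 1/(1 + K1/[H⁺] + K1K2/[H⁺]²) = 1/(1 + 10^+1.55 + 10^+0.06) = 0.02657
DIC = [CO2*]/α₀ = 7.528×10^-5 / 0.02657 = 2.83 mmol/kg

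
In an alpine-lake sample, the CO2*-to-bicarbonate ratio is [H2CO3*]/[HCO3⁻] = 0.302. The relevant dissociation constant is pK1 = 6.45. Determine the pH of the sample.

pH = 6.97

From K1 = [H⁺][HCO3⁻]/[H2CO3*]:  pH = pK1 − log₁₀([H2CO3*]/[HCO3⁻])
log₁₀(0.302) = -0.520
pH = 6.45 − (-0.520) = 6.97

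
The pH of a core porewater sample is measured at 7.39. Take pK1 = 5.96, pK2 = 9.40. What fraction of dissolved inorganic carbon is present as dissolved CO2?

α₀ = 0.0355

α₀ = 1 / (1 + K1/[H⁺] + K1K2/[H⁺]²) = 1 / (1 + 10^+1.43 + 10^-0.58)
   = 1 / (1 + 26.915 + 0.26303) = 1/28.178 = 0.03549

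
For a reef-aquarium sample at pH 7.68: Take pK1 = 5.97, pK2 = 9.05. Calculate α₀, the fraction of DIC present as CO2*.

α₀ = 0.0184

α₀ = 1 / (1 + K1/[H⁺] + K1K2/[H⁺]²) = 1 / (1 + 10^+1.71 + 10^+0.34)
   = 1 / (1 + 51.286 + 2.1878) = 1/54.474 = 0.01836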